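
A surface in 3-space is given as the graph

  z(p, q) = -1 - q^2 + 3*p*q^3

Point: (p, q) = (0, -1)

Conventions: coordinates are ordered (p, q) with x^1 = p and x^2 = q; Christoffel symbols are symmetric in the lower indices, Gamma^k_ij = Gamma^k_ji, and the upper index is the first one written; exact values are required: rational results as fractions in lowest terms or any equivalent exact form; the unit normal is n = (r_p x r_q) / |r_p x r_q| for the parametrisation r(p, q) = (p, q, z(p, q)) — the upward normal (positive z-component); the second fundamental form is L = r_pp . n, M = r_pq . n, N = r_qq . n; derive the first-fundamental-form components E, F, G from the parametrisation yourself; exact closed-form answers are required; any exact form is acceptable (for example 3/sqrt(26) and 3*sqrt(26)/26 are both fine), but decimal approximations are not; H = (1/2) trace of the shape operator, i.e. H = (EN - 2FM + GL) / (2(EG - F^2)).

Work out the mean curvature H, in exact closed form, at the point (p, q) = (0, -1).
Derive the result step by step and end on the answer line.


z_p = -3, z_q = 2, z_pp = 0, z_pq = 9, z_qq = -2
E = 10, F = -6, G = 5; answer radicand W^2 = 14
unnormalised second-form numerators: l = 0, m = 9, n = -2; L = l/sqrt(14), and similarly M = m/sqrt(W^2), N = n/sqrt(W^2)
H = (E*n - 2*F*m + G*l) / (2*(EG - F^2)*sqrt(W^2)); E*n - 2*F*m + G*l = 88, EG - F^2 = 14, so H = (22/7)/sqrt(14)

Answer: H = 11*sqrt(14)/49


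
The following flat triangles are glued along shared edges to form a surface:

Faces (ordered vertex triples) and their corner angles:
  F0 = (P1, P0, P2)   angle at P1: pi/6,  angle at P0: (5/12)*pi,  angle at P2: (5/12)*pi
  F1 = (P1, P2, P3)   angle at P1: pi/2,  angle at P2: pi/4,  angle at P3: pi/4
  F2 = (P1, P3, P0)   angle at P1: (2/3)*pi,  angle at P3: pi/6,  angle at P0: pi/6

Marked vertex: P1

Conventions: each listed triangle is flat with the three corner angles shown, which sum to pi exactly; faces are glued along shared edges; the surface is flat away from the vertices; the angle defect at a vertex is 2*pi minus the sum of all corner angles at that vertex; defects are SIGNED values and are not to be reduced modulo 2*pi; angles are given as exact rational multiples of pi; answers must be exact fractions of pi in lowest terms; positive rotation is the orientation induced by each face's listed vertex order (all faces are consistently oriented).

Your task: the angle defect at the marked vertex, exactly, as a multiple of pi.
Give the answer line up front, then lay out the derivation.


Answer: defect(P1) = (2/3)*pi

Sum of corner angles at P1: (4/3)*pi
defect = 2*pi - (4/3)*pi


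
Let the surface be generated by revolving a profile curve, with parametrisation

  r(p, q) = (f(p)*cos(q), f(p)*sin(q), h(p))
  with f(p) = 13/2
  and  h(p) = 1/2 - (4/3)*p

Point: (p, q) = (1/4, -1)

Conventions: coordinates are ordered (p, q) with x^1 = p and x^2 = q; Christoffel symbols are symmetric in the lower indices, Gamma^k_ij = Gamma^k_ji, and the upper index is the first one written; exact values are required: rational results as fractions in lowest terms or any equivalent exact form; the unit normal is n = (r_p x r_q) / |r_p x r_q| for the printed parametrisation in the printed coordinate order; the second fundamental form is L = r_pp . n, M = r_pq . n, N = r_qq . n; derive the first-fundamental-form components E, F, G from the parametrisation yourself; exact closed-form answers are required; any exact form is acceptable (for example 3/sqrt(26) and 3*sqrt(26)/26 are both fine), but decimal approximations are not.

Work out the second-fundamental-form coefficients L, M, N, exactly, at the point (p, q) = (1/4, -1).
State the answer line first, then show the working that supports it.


Answer: L = 0, M = 0, N = -13/2

f = 13/2, f' = 0, f'' = 0, h' = -4/3, h'' = 0
E = 16/9, F = 0, G = 169/4; answer radicand W^2 = 16/9
unnormalised second-form numerators: l = 0, m = 0, n = -26/3; L = l/sqrt(16/9), and similarly M = m/sqrt(W^2), N = n/sqrt(W^2)


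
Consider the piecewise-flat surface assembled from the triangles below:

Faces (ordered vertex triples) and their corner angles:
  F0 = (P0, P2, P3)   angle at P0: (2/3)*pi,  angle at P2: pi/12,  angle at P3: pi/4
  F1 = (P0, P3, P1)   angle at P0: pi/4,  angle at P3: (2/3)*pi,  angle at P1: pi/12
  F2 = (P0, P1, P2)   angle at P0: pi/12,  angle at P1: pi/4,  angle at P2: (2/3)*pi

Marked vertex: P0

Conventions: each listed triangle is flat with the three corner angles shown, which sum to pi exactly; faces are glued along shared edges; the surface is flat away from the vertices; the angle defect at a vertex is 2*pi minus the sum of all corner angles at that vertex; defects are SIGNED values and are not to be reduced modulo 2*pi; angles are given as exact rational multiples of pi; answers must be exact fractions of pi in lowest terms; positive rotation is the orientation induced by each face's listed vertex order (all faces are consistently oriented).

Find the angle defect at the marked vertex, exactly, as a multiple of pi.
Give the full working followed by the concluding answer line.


Sum of corner angles at P0: pi
defect = 2*pi - pi

Answer: defect(P0) = pi


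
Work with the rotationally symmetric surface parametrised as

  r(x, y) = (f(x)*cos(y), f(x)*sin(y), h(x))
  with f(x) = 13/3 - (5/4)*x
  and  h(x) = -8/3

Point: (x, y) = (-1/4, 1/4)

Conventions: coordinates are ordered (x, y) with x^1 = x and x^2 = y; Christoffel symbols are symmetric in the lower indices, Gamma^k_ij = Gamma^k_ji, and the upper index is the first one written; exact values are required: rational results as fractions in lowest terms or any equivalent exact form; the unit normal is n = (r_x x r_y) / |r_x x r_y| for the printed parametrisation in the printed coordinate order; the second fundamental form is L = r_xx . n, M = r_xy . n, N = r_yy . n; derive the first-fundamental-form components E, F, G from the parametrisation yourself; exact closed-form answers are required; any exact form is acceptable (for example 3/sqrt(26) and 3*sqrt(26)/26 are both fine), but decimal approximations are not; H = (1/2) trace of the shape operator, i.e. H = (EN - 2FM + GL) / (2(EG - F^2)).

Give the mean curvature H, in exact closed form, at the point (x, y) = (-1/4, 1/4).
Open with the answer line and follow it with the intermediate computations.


Answer: H = 0

f = 223/48, f' = -5/4, f'' = 0, h' = 0, h'' = 0
E = 25/16, F = 0, G = 49729/2304; answer radicand W^2 = 25/16
unnormalised second-form numerators: l = 0, m = 0, n = 0; L = l/sqrt(25/16), and similarly M = m/sqrt(W^2), N = n/sqrt(W^2)
H = (E*n - 2*F*m + G*l) / (2*(EG - F^2)*sqrt(W^2)); E*n - 2*F*m + G*l = 0, EG - F^2 = 1243225/36864, so H = (0)/sqrt(25/16)


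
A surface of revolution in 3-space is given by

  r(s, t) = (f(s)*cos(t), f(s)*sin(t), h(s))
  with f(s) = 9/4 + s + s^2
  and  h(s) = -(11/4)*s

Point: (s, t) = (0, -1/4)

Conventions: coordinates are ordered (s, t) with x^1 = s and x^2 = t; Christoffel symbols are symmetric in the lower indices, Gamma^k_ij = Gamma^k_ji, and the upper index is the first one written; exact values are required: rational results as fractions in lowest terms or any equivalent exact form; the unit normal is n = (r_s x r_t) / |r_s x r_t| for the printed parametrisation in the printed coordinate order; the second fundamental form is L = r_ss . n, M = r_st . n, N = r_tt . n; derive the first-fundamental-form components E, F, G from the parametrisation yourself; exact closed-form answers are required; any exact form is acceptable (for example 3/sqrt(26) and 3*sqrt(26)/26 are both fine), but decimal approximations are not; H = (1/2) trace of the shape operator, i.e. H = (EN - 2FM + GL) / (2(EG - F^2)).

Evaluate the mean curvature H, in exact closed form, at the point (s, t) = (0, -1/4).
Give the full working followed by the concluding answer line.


f = 9/4, f' = 1, f'' = 2, h' = -11/4, h'' = 0
E = 137/16, F = 0, G = 81/16; answer radicand W^2 = 137/16
unnormalised second-form numerators: l = 11/2, m = 0, n = -99/16; L = l/sqrt(137/16), and similarly M = m/sqrt(W^2), N = n/sqrt(W^2)
H = (E*n - 2*F*m + G*l) / (2*(EG - F^2)*sqrt(W^2)); E*n - 2*F*m + G*l = -6435/256, EG - F^2 = 11097/256, so H = (-715/2466)/sqrt(137/16)

Answer: H = -1430*sqrt(137)/168921


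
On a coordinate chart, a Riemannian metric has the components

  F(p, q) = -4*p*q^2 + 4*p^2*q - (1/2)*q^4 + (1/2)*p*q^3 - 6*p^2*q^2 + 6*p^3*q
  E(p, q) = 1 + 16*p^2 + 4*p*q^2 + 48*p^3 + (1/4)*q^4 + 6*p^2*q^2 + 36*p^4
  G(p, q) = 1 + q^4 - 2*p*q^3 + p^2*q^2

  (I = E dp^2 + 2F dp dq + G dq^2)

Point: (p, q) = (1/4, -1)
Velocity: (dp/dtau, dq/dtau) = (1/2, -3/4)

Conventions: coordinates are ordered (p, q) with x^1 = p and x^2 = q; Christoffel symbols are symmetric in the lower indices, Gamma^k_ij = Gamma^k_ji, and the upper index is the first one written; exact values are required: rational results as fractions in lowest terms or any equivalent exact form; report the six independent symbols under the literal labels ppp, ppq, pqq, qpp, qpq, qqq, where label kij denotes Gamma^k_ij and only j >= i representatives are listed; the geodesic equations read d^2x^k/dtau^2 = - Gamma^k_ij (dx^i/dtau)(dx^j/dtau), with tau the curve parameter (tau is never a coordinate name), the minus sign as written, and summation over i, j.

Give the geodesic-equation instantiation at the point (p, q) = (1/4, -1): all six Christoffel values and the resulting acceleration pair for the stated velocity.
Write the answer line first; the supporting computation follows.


Answer: Gamma_ppp = 840/389, Gamma_ppq = -120/389, Gamma_pqq = 270/389, Gamma_qpp = -560/389, Gamma_qpq = 80/389, Gamma_qqq = -180/389; accelerations (d^2p/dtau^2, d^2q/dtau^2) = (-3615/3112, 1205/1556)

E = 289/64, F = -75/32, G = 41/16 at the point
E_p = 105/4, E_q = -15/4, F_p = -85/8, F_q = 175/32, G_p = 5/2, G_q = -45/8
EG - F^2 = 389/64;  g^inv = (64/389) * [[41/16, 75/32], [75/32, 289/64]]
first-kind symbols [ij,l] = (1/2)(d_i g_jl + d_j g_il - d_l g_ij): [pp,p] = E_p/2 = 105/8, [pp,q] = F_p - E_q/2 = -35/4, [pq,p] = E_q/2 = -15/8, [pq,q] = G_p/2 = 5/4, [qq,p] = F_q - G_p/2 = 135/32, [qq,q] = G_q/2 = -45/16
Gamma^p_ij = (G*[ij,p] - F*[ij,q])/(EG - F^2), Gamma^q_ij = (E*[ij,q] - F*[ij,p])/(EG - F^2)
Gamma_ppp = 840/389, Gamma_ppq = -120/389, Gamma_pqq = 270/389, Gamma_qpp = -560/389, Gamma_qpq = 80/389, Gamma_qqq = -180/389
d^2p/dtau^2 = -(Gamma_ppp*(1/2)^2 + 2*Gamma_ppq*(1/2)*(-3/4) + Gamma_pqq*(-3/4)^2) = -3615/3112
d^2q/dtau^2 = -(Gamma_qpp*(1/2)^2 + 2*Gamma_qpq*(1/2)*(-3/4) + Gamma_qqq*(-3/4)^2) = 1205/1556


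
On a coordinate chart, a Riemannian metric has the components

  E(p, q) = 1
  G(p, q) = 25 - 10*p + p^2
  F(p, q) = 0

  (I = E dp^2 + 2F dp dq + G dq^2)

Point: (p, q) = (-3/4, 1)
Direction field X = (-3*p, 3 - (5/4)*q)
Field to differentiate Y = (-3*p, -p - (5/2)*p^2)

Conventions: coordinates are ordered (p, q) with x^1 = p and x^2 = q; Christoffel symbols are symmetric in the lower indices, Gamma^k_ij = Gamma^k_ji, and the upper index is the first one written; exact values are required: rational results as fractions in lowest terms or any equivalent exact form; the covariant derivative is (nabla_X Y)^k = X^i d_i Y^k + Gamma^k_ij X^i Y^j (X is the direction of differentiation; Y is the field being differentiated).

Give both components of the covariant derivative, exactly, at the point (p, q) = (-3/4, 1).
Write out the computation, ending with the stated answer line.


E = 1, F = 0, G = 529/16 at the point
E_p = 0, E_q = 0, F_p = 0, F_q = 0, G_p = -23/2, G_q = 0
EG - F^2 = 529/16;  g^inv = (16/529) * [[529/16, 0], [0, 1]]
first-kind symbols [ij,l] = (1/2)(d_i g_jl + d_j g_il - d_l g_ij): [pp,p] = E_p/2 = 0, [pp,q] = F_p - E_q/2 = 0, [pq,p] = E_q/2 = 0, [pq,q] = G_p/2 = -23/4, [qq,p] = F_q - G_p/2 = 23/4, [qq,q] = G_q/2 = 0
Gamma^p_ij = (G*[ij,p] - F*[ij,q])/(EG - F^2), Gamma^q_ij = (E*[ij,q] - F*[ij,p])/(EG - F^2)
Gamma_ppp = 0, Gamma_ppq = 0, Gamma_pqq = 23/4, Gamma_qpp = 0, Gamma_qpq = -4/23, Gamma_qqq = 0
X = (9/4, 7/4), Y = (9/4, -21/32) at the point

Answer: (nabla_X Y)^p = -6837/512, (nabla_X Y)^q = 4239/736


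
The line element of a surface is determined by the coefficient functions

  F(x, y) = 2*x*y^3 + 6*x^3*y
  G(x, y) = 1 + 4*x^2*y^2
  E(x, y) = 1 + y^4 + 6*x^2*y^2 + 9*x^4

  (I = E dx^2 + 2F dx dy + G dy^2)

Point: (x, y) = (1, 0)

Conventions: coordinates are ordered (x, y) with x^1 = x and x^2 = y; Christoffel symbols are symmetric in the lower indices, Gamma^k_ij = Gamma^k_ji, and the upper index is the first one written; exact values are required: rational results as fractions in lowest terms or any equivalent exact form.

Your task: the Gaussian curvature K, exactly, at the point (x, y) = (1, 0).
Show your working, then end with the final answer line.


E = 10, F = 0, G = 1, EG - F^2 = 10 at the point
E_x = 36, E_y = 0, F_x = 0, F_y = 6, G_x = 0, G_y = 0
E_yy = 12, F_xy = 18, G_xx = 0
Brioschi: K = (det M1 - det M2) / (EG - F^2)^2 with the standard first/second-derivative matrices M1, M2.
M1 = [[-E_yy/2 + F_xy - G_xx/2, E_x/2, F_x - E_y/2], [F_y - G_x/2, E, F], [G_y/2, F, G]] = [[12, 18, 0], [6, 10, 0], [0, 0, 1]]; det M1 = 12
M2 = [[0, E_y/2, G_x/2], [E_y/2, E, F], [G_x/2, F, G]] = [[0, 0, 0], [0, 10, 0], [0, 0, 1]]; det M2 = 0
det M1 - det M2 = 12; K = 12 / (10)^2 = 3/25

Answer: K = 3/25


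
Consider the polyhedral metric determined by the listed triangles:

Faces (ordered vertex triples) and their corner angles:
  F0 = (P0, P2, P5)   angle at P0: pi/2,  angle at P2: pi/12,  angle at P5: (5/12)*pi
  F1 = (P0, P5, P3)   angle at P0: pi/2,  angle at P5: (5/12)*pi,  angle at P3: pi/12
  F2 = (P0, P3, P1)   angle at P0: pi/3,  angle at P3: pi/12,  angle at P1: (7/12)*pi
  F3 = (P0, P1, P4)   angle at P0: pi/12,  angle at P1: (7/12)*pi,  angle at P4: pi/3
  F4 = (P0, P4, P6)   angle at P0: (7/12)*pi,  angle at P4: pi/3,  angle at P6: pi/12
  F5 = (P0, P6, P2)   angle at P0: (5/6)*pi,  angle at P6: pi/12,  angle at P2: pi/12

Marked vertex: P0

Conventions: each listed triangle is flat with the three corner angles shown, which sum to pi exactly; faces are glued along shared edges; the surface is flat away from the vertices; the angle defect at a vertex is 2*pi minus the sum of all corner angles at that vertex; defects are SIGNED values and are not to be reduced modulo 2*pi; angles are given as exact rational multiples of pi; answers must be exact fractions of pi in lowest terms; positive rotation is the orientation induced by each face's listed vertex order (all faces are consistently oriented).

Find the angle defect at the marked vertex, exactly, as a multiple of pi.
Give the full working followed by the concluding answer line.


Sum of corner angles at P0: (17/6)*pi
defect = 2*pi - (17/6)*pi

Answer: defect(P0) = (-5/6)*pi


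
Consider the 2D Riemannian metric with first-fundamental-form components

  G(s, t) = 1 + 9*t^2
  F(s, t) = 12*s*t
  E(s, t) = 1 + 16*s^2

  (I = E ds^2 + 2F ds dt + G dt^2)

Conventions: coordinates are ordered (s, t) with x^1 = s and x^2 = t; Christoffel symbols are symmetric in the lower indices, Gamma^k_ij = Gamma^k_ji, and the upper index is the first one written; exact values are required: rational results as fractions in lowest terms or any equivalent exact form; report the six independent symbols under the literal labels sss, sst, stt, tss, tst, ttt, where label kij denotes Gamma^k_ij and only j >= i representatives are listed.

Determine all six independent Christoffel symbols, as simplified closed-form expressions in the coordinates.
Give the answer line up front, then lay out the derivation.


Answer: Gamma_sss = 16*s/(16*s^2 + 9*t^2 + 1), Gamma_sst = 0, Gamma_stt = 12*s/(16*s^2 + 9*t^2 + 1), Gamma_tss = 12*t/(16*s^2 + 9*t^2 + 1), Gamma_tst = 0, Gamma_ttt = 9*t/(16*s^2 + 9*t^2 + 1)

E = 1 + 16*s^2; F = 12*s*t; G = 1 + 9*t^2
Gamma^k_ij = (1/2) g^{kl} (d_i g_jl + d_j g_il - d_l g_ij), with g^inv = (1/(EG-F^2)) [[G, -F], [-F, E]]
first partials: E_s = 32*s, E_t = 0, F_s = 12*t, F_t = 12*s, G_s = 0, G_t = 18*t
D = EG - F^2 = 1 + 9*t^2 + 16*s^2
expanded: Gamma^s_ss = (G E_s - 2F F_s + F E_t)/(2D), Gamma^s_st = (G E_t - F G_s)/(2D), Gamma^s_tt = (2G F_t - G G_s - F G_t)/(2D), Gamma^t_ss = (2E F_s - E E_t - F E_s)/(2D), Gamma^t_st = (E G_s - F E_t)/(2D), Gamma^t_tt = (E G_t - 2F F_t + F G_s)/(2D); substitute and cancel common factors


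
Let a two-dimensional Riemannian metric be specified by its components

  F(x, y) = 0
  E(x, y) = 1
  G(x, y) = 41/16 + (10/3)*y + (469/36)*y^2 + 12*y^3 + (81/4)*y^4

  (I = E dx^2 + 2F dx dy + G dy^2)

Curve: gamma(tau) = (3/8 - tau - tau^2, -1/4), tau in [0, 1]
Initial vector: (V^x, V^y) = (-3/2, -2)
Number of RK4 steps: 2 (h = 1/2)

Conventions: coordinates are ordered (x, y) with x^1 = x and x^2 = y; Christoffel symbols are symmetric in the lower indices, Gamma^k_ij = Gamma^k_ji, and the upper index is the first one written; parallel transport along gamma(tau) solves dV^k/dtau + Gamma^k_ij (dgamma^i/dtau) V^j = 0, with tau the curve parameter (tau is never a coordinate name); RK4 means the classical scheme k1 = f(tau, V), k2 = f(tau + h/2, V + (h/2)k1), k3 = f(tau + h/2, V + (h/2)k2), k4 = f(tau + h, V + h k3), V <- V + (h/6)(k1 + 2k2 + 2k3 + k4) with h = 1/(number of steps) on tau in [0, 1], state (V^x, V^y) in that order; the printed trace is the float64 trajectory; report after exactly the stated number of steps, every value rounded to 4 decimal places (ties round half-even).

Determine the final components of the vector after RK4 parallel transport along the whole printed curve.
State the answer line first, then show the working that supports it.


Answer: V^x = -1.5000, V^y = -2.0000

gamma'(tau) = (-1 - 2*tau, 0); f(tau, V)^k = -Gamma^k_ij(gamma(tau)) gamma'^i(tau) V^j; h = 1/2; intermediate values shown to 6 dp
curve data and Christoffel symbols at the stage parameters:
  tau = 0.000000: gamma = (0.375000, -0.250000), gamma' = (-1.000000, 0.000000); Gamma_xxx = 0.000000, Gamma_xxy = 0.000000, Gamma_xyy = 0.000000, Gamma_yxx = 0.000000, Gamma_yxy = 0.000000, Gamma_yyy = -0.450960
  tau = 0.250000: gamma = (0.062500, -0.250000), gamma' = (-1.500000, 0.000000); Gamma_xxx = 0.000000, Gamma_xxy = 0.000000, Gamma_xyy = 0.000000, Gamma_yxx = 0.000000, Gamma_yxy = 0.000000, Gamma_yyy = -0.450960
  tau = 0.500000: gamma = (-0.375000, -0.250000), gamma' = (-2.000000, 0.000000); Gamma_xxx = 0.000000, Gamma_xxy = 0.000000, Gamma_xyy = 0.000000, Gamma_yxx = 0.000000, Gamma_yxy = 0.000000, Gamma_yyy = -0.450960
  tau = 0.750000: gamma = (-0.937500, -0.250000), gamma' = (-2.500000, 0.000000); Gamma_xxx = 0.000000, Gamma_xxy = 0.000000, Gamma_xyy = 0.000000, Gamma_yxx = 0.000000, Gamma_yxy = 0.000000, Gamma_yyy = -0.450960
  tau = 1.000000: gamma = (-1.625000, -0.250000), gamma' = (-3.000000, 0.000000); Gamma_xxx = 0.000000, Gamma_xxy = 0.000000, Gamma_xyy = 0.000000, Gamma_yxx = 0.000000, Gamma_yxy = 0.000000, Gamma_yyy = -0.450960
step 0: V^x = -1.5000, V^y = -2.0000
step 1: k1 = (0.000000, 0.000000), k2 = (0.000000, 0.000000), k3 = (0.000000, 0.000000), k4 = (0.000000, 0.000000); V <- V + (h/6)(k1 + 2k2 + 2k3 + k4): V^x = -1.5000, V^y = -2.0000
step 2: k1 = (0.000000, 0.000000), k2 = (0.000000, 0.000000), k3 = (0.000000, 0.000000), k4 = (0.000000, 0.000000); V <- V + (h/6)(k1 + 2k2 + 2k3 + k4): V^x = -1.5000, V^y = -2.0000


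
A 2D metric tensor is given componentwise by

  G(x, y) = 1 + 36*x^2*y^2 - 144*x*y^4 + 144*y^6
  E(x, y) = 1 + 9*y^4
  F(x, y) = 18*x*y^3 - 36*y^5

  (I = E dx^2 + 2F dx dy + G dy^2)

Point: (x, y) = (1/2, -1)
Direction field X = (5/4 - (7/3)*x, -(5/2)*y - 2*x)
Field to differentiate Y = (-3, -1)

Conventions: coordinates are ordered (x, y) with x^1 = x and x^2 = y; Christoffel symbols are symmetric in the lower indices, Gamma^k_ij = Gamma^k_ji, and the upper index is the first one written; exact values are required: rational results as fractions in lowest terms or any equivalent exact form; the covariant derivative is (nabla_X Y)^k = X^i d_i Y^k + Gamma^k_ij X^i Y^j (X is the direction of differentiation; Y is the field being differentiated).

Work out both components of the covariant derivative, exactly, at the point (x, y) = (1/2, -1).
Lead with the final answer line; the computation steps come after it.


Answer: (nabla_X Y)^x = 33/13, (nabla_X Y)^y = 99/13

E = 10, F = 27, G = 82 at the point
E_x = 0, E_y = -36, F_x = -18, F_y = -153, G_x = -108, G_y = -594
EG - F^2 = 91;  g^inv = (1/91) * [[82, -27], [-27, 10]]
first-kind symbols [ij,l] = (1/2)(d_i g_jl + d_j g_il - d_l g_ij): [xx,x] = E_x/2 = 0, [xx,y] = F_x - E_y/2 = 0, [xy,x] = E_y/2 = -18, [xy,y] = G_x/2 = -54, [yy,x] = F_y - G_x/2 = -99, [yy,y] = G_y/2 = -297
Gamma^x_ij = (G*[ij,x] - F*[ij,y])/(EG - F^2), Gamma^y_ij = (E*[ij,y] - F*[ij,x])/(EG - F^2)
Gamma_xxx = 0, Gamma_xxy = -18/91, Gamma_xyy = -99/91, Gamma_yxx = 0, Gamma_yxy = -54/91, Gamma_yyy = -297/91
X = (1/12, 3/2), Y = (-3, -1) at the point


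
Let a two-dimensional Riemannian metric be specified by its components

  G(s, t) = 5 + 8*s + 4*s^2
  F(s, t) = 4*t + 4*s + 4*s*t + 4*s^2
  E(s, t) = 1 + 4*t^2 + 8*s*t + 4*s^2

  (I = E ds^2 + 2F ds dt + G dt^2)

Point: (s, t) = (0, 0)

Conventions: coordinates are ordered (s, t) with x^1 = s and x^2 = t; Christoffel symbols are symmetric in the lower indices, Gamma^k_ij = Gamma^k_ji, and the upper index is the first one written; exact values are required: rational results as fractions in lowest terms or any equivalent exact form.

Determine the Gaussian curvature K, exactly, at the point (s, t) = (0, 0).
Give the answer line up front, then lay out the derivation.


Answer: K = -4/25

E = 1, F = 0, G = 5, EG - F^2 = 5 at the point
E_s = 0, E_t = 0, F_s = 4, F_t = 4, G_s = 8, G_t = 0
E_tt = 8, F_st = 4, G_ss = 8
Brioschi: K = (det M1 - det M2) / (EG - F^2)^2 with the standard first/second-derivative matrices M1, M2.
M1 = [[-E_tt/2 + F_st - G_ss/2, E_s/2, F_s - E_t/2], [F_t - G_s/2, E, F], [G_t/2, F, G]] = [[-4, 0, 4], [0, 1, 0], [0, 0, 5]]; det M1 = -20
M2 = [[0, E_t/2, G_s/2], [E_t/2, E, F], [G_s/2, F, G]] = [[0, 0, 4], [0, 1, 0], [4, 0, 5]]; det M2 = -16
det M1 - det M2 = -4; K = -4 / (5)^2 = -4/25


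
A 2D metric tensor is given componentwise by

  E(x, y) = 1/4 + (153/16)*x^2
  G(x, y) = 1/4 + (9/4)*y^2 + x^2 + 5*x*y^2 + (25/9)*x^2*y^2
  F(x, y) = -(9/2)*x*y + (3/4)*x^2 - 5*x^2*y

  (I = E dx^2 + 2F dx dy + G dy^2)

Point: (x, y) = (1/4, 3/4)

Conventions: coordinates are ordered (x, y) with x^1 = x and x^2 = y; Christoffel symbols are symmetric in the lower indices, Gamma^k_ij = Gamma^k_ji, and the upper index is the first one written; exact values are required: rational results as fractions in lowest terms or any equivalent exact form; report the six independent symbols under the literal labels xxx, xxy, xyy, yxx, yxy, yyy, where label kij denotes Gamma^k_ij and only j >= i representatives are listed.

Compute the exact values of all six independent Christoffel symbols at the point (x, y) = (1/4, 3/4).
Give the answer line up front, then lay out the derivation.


Answer: Gamma_xxx = 14412/20819, Gamma_xxy = 46112/20819, Gamma_xyy = -357020/62457, Gamma_yxx = -36416/20819, Gamma_yxy = 113708/62457, Gamma_yyy = -247292/187371

E = 217/256, F = -33/32, G = 609/256 at the point
E_x = 153/32, E_y = 0, F_x = -39/8, F_y = -23/16, G_x = 131/32, G_y = 529/96
EG - F^2 = 62457/65536;  g^inv = (65536/62457) * [[609/256, 33/32], [33/32, 217/256]]
first-kind symbols [ij,l] = (1/2)(d_i g_jl + d_j g_il - d_l g_ij): [xx,x] = E_x/2 = 153/64, [xx,y] = F_x - E_y/2 = -39/8, [xy,x] = E_y/2 = 0, [xy,y] = G_x/2 = 131/64, [yy,x] = F_y - G_x/2 = -223/64, [yy,y] = G_y/2 = 529/192
Gamma^x_ij = (G*[ij,x] - F*[ij,y])/(EG - F^2), Gamma^y_ij = (E*[ij,y] - F*[ij,x])/(EG - F^2)


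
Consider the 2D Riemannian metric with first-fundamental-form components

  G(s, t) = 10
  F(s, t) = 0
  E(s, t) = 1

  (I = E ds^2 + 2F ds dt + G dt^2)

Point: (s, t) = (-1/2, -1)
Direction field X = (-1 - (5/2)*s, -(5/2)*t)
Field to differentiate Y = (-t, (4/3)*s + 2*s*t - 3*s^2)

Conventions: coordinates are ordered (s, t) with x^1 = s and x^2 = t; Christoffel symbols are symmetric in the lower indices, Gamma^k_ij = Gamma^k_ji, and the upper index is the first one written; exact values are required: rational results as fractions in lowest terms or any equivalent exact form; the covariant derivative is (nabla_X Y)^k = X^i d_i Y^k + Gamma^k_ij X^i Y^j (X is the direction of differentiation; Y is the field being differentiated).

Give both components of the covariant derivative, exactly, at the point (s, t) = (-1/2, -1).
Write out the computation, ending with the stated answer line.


E = 1, F = 0, G = 10 at the point
E_s = 0, E_t = 0, F_s = 0, F_t = 0, G_s = 0, G_t = 0
EG - F^2 = 10;  g^inv = (1/10) * [[10, 0], [0, 1]]
first-kind symbols [ij,l] = (1/2)(d_i g_jl + d_j g_il - d_l g_ij): [ss,s] = E_s/2 = 0, [ss,t] = F_s - E_t/2 = 0, [st,s] = E_t/2 = 0, [st,t] = G_s/2 = 0, [tt,s] = F_t - G_s/2 = 0, [tt,t] = G_t/2 = 0
Gamma^s_ij = (G*[ij,s] - F*[ij,t])/(EG - F^2), Gamma^t_ij = (E*[ij,t] - F*[ij,s])/(EG - F^2)
Gamma_sss = 0, Gamma_sst = 0, Gamma_stt = 0, Gamma_tss = 0, Gamma_tst = 0, Gamma_ttt = 0
X = (1/4, 5/2), Y = (1, -5/12) at the point

Answer: (nabla_X Y)^s = -5/2, (nabla_X Y)^t = -23/12


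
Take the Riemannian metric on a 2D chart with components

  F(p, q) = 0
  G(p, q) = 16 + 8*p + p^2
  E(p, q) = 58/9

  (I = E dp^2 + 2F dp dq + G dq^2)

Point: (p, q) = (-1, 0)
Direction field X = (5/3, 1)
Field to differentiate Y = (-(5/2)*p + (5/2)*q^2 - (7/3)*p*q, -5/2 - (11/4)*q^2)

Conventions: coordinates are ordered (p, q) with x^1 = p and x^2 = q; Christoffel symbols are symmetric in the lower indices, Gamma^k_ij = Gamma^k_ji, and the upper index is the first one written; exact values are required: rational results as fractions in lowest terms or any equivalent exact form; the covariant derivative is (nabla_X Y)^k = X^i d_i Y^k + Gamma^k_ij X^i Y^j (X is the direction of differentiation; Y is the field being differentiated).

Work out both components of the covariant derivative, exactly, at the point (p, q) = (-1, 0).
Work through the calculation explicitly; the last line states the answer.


E = 58/9, F = 0, G = 9 at the point
E_p = 0, E_q = 0, F_p = 0, F_q = 0, G_p = 6, G_q = 0
EG - F^2 = 58;  g^inv = (1/58) * [[9, 0], [0, 58/9]]
first-kind symbols [ij,l] = (1/2)(d_i g_jl + d_j g_il - d_l g_ij): [pp,p] = E_p/2 = 0, [pp,q] = F_p - E_q/2 = 0, [pq,p] = E_q/2 = 0, [pq,q] = G_p/2 = 3, [qq,p] = F_q - G_p/2 = -3, [qq,q] = G_q/2 = 0
Gamma^p_ij = (G*[ij,p] - F*[ij,q])/(EG - F^2), Gamma^q_ij = (E*[ij,q] - F*[ij,p])/(EG - F^2)
Gamma_ppp = 0, Gamma_ppq = 0, Gamma_pqq = -27/58, Gamma_qpp = 0, Gamma_qpq = 1/3, Gamma_qqq = 0
X = (5/3, 1), Y = (5/2, -5/2) at the point

Answer: (nabla_X Y)^p = -233/348, (nabla_X Y)^q = -5/9


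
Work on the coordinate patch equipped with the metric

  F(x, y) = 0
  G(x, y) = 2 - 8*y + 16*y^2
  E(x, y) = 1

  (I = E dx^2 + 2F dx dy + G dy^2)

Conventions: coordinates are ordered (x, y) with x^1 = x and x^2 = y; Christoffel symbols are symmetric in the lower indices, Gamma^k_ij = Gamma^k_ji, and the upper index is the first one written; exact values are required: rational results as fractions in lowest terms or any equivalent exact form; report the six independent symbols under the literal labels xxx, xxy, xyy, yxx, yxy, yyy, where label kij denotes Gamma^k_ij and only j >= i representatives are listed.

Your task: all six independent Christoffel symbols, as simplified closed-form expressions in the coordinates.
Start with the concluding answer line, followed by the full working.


Answer: Gamma_xxx = 0, Gamma_xxy = 0, Gamma_xyy = 0, Gamma_yxx = 0, Gamma_yxy = 0, Gamma_yyy = (8*y - 2)/(8*y^2 - 4*y + 1)

E = 1; F = 0; G = 2 - 8*y + 16*y^2
Gamma^k_ij = (1/2) g^{kl} (d_i g_jl + d_j g_il - d_l g_ij), with g^inv = (1/(EG-F^2)) [[G, -F], [-F, E]]
first partials: E_x = 0, E_y = 0, F_x = 0, F_y = 0, G_x = 0, G_y = -8 + 32*y
D = EG - F^2 = 2 - 8*y + 16*y^2
expanded: Gamma^x_xx = (G E_x - 2F F_x + F E_y)/(2D), Gamma^x_xy = (G E_y - F G_x)/(2D), Gamma^x_yy = (2G F_y - G G_x - F G_y)/(2D), Gamma^y_xx = (2E F_x - E E_y - F E_x)/(2D), Gamma^y_xy = (E G_x - F E_y)/(2D), Gamma^y_yy = (E G_y - 2F F_y + F G_x)/(2D); substitute and cancel common factors


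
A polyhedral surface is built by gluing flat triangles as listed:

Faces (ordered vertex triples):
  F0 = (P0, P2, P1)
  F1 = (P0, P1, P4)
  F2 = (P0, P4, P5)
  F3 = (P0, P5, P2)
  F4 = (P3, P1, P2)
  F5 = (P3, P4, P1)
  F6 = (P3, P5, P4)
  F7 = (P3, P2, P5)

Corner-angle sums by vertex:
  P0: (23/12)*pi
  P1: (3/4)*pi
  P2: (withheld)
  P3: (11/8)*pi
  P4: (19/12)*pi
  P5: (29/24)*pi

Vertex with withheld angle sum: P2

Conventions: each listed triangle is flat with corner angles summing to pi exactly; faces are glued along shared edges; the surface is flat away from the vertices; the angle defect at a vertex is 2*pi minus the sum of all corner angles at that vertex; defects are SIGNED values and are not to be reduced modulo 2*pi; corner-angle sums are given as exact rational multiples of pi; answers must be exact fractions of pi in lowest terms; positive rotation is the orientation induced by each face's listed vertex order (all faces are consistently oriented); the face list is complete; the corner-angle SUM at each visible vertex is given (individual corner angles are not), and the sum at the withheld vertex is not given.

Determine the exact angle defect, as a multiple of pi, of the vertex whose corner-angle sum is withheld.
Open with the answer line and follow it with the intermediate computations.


Answer: defect(P2) = (5/6)*pi

V = 6, E = 12, F = 8; chi = V - E + F = 2
Gauss-Bonnet: total defect = 2*pi*chi = 4*pi; visible defects sum to (19/6)*pi


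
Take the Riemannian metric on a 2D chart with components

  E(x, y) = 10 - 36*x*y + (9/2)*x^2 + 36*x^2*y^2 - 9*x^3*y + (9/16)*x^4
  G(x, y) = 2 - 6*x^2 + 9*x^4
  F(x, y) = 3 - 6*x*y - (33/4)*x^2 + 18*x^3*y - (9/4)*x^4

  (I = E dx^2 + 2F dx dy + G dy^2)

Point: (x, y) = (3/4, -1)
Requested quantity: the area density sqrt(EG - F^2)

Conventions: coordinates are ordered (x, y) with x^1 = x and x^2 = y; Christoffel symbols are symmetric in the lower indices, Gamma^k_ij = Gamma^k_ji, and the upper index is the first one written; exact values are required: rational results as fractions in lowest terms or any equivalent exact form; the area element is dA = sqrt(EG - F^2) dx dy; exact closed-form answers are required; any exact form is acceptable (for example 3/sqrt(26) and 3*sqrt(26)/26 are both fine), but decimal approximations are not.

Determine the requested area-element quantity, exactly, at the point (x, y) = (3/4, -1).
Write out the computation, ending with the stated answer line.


E = 261145/4096, F = -5577/1024, G = 377/256; EG - F^2 = 263081/4096

Answer: sqrt(EG - F^2) = 7*sqrt(5369)/64


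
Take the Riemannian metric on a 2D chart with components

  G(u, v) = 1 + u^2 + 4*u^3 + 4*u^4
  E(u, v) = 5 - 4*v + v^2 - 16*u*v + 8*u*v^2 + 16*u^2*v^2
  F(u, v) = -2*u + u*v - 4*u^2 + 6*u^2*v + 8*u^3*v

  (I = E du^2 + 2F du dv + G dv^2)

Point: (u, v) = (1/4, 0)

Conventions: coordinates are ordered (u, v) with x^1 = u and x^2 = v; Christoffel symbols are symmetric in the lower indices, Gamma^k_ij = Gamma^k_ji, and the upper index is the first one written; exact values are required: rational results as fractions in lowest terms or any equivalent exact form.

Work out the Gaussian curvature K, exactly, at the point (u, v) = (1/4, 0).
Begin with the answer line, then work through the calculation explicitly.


Answer: K = -16384/108241

E = 5, F = -3/4, G = 73/64, EG - F^2 = 329/64 at the point
E_u = 0, E_v = -8, F_u = -4, F_v = 3/4, G_u = 3/2, G_v = 0
E_vv = 8, F_uv = 11/2, G_uu = 11
Evaluate Brioschi's two determinant matrices M1, M2 and divide by (EG - F^2)^2.
M1 = [[-E_vv/2 + F_uv - G_uu/2, E_u/2, F_u - E_v/2], [F_v - G_u/2, E, F], [G_v/2, F, G]] = [[-4, 0, 0], [0, 5, -3/4], [0, -3/4, 73/64]]; det M1 = -329/16
M2 = [[0, E_v/2, G_u/2], [E_v/2, E, F], [G_u/2, F, G]] = [[0, -4, 3/4], [-4, 5, -3/4], [3/4, -3/4, 73/64]]; det M2 = -265/16
det M1 - det M2 = -4; K = -4 / (329/64)^2 = -16384/108241


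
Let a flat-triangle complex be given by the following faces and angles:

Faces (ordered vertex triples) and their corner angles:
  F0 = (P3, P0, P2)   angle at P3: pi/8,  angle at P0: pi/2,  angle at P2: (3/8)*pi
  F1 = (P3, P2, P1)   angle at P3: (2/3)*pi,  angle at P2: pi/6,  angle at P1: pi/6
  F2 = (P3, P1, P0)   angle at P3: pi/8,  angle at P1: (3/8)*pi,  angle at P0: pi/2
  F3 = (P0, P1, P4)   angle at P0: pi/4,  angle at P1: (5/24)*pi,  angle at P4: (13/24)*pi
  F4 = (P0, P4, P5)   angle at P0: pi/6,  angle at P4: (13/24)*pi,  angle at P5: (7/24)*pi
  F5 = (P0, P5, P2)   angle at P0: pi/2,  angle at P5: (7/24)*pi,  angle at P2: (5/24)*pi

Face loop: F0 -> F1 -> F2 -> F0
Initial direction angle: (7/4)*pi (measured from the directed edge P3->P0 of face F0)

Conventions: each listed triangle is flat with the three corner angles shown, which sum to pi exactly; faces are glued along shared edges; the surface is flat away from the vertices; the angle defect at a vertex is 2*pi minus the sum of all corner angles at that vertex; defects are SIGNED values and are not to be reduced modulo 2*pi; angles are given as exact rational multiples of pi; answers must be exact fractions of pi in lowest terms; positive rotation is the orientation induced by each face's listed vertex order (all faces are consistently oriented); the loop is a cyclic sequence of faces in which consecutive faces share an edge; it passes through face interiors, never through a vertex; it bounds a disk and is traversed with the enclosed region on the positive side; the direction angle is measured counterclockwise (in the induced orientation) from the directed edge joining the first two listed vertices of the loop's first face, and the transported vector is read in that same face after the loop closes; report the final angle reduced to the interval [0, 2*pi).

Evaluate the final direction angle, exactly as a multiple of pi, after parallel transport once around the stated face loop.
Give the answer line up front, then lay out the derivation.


Answer: final direction angle = (5/6)*pi

enclosed vertex P3: corner angles sum to (11/12)*pi, defect = 2*pi - (11/12)*pi = (13/12)*pi
final direction = starting direction + enclosed defect total, reduced mod 2*pi (induced orientation)
final angle = (7/4)*pi + (13/12)*pi = (5/6)*pi (mod 2*pi)


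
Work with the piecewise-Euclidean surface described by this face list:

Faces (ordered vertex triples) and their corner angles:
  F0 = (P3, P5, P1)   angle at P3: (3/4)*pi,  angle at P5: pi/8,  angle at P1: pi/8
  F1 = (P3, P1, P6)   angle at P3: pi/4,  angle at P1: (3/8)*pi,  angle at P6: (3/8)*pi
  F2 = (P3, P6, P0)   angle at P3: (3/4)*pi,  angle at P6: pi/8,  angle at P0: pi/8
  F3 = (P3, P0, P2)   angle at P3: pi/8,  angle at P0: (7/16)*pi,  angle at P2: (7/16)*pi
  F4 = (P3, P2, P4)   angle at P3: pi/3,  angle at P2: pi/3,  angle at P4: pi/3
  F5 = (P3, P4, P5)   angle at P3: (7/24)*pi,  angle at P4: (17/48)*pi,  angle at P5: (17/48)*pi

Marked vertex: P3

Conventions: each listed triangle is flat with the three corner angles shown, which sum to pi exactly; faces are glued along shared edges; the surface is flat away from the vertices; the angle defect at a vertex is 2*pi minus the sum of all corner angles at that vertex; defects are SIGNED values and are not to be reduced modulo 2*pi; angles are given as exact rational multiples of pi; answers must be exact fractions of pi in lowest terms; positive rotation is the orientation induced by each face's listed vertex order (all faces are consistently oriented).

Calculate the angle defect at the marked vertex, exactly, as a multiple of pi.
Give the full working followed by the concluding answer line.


Sum of corner angles at P3: (5/2)*pi
defect = 2*pi - (5/2)*pi

Answer: defect(P3) = -pi/2


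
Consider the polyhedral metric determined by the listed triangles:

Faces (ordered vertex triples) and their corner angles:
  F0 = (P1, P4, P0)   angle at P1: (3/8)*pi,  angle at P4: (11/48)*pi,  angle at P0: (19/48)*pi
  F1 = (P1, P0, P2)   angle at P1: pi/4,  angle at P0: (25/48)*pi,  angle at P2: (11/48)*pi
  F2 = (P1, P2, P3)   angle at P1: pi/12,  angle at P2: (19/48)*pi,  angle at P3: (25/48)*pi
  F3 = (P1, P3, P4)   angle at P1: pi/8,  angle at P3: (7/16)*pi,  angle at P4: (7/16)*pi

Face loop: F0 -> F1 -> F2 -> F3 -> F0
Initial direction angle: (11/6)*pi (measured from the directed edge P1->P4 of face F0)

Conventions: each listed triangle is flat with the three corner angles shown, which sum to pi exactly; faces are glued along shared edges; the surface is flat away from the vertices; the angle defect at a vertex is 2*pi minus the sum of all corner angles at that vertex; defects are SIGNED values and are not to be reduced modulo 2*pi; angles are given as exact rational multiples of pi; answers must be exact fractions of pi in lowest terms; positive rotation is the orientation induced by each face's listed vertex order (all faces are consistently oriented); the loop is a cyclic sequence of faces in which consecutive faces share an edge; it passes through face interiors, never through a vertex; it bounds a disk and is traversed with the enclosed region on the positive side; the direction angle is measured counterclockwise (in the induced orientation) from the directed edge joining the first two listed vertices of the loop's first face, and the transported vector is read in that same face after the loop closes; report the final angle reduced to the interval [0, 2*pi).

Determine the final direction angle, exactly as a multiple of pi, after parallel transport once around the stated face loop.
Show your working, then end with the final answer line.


enclosed vertex P1: corner angles sum to (5/6)*pi, defect = 2*pi - (5/6)*pi = (7/6)*pi
final direction = starting direction + enclosed defect total, reduced mod 2*pi (induced orientation)
final angle = (11/6)*pi + (7/6)*pi = pi (mod 2*pi)

Answer: final direction angle = pi


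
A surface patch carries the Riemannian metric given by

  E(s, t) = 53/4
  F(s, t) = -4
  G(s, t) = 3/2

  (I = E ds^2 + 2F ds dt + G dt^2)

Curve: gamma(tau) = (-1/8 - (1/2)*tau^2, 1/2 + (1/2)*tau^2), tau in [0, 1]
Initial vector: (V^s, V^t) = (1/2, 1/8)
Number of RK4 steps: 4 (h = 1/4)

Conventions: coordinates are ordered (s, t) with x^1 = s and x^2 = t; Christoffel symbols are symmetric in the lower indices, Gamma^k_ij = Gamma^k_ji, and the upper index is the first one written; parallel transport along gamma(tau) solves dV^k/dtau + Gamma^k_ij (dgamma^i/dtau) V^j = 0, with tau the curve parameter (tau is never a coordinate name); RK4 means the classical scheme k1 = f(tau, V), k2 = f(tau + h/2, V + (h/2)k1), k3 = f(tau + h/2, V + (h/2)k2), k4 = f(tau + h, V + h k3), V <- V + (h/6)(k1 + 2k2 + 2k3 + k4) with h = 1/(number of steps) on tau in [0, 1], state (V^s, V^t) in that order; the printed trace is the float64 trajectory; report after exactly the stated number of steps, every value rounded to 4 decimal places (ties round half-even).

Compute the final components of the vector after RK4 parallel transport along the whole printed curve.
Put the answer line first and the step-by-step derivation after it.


Answer: V^s = 0.5000, V^t = 0.1250

gamma'(tau) = (-tau, tau); f(tau, V)^k = -Gamma^k_ij(gamma(tau)) gamma'^i(tau) V^j; h = 1/4; intermediate values shown to 6 dp
curve data and Christoffel symbols at the stage parameters:
  tau = 0.000000: gamma = (-0.125000, 0.500000), gamma' = (0.000000, 0.000000); Gamma_sss = 0.000000, Gamma_sst = 0.000000, Gamma_stt = 0.000000, Gamma_tss = 0.000000, Gamma_tst = 0.000000, Gamma_ttt = 0.000000
  tau = 0.125000: gamma = (-0.132812, 0.507812), gamma' = (-0.125000, 0.125000); Gamma_sss = 0.000000, Gamma_sst = 0.000000, Gamma_stt = 0.000000, Gamma_tss = 0.000000, Gamma_tst = 0.000000, Gamma_ttt = 0.000000
  tau = 0.250000: gamma = (-0.156250, 0.531250), gamma' = (-0.250000, 0.250000); Gamma_sss = 0.000000, Gamma_sst = 0.000000, Gamma_stt = 0.000000, Gamma_tss = 0.000000, Gamma_tst = 0.000000, Gamma_ttt = 0.000000
  tau = 0.375000: gamma = (-0.195312, 0.570312), gamma' = (-0.375000, 0.375000); Gamma_sss = 0.000000, Gamma_sst = 0.000000, Gamma_stt = 0.000000, Gamma_tss = 0.000000, Gamma_tst = 0.000000, Gamma_ttt = 0.000000
  tau = 0.500000: gamma = (-0.250000, 0.625000), gamma' = (-0.500000, 0.500000); Gamma_sss = 0.000000, Gamma_sst = 0.000000, Gamma_stt = 0.000000, Gamma_tss = 0.000000, Gamma_tst = 0.000000, Gamma_ttt = 0.000000
  tau = 0.625000: gamma = (-0.320312, 0.695312), gamma' = (-0.625000, 0.625000); Gamma_sss = 0.000000, Gamma_sst = 0.000000, Gamma_stt = 0.000000, Gamma_tss = 0.000000, Gamma_tst = 0.000000, Gamma_ttt = 0.000000
  tau = 0.750000: gamma = (-0.406250, 0.781250), gamma' = (-0.750000, 0.750000); Gamma_sss = 0.000000, Gamma_sst = 0.000000, Gamma_stt = 0.000000, Gamma_tss = 0.000000, Gamma_tst = 0.000000, Gamma_ttt = 0.000000
  tau = 0.875000: gamma = (-0.507812, 0.882812), gamma' = (-0.875000, 0.875000); Gamma_sss = 0.000000, Gamma_sst = 0.000000, Gamma_stt = 0.000000, Gamma_tss = 0.000000, Gamma_tst = 0.000000, Gamma_ttt = 0.000000
  tau = 1.000000: gamma = (-0.625000, 1.000000), gamma' = (-1.000000, 1.000000); Gamma_sss = 0.000000, Gamma_sst = 0.000000, Gamma_stt = 0.000000, Gamma_tss = 0.000000, Gamma_tst = 0.000000, Gamma_ttt = 0.000000
step 0: V^s = 0.5000, V^t = 0.1250
step 1: k1 = (0.000000, 0.000000), k2 = (0.000000, 0.000000), k3 = (0.000000, 0.000000), k4 = (0.000000, 0.000000); V <- V + (h/6)(k1 + 2k2 + 2k3 + k4): V^s = 0.5000, V^t = 0.1250
step 2: k1 = (0.000000, 0.000000), k2 = (0.000000, 0.000000), k3 = (0.000000, 0.000000), k4 = (0.000000, 0.000000); V <- V + (h/6)(k1 + 2k2 + 2k3 + k4): V^s = 0.5000, V^t = 0.1250
step 3: k1 = (0.000000, 0.000000), k2 = (0.000000, 0.000000), k3 = (0.000000, 0.000000), k4 = (0.000000, 0.000000); V <- V + (h/6)(k1 + 2k2 + 2k3 + k4): V^s = 0.5000, V^t = 0.1250
step 4: k1 = (0.000000, 0.000000), k2 = (0.000000, 0.000000), k3 = (0.000000, 0.000000), k4 = (0.000000, 0.000000); V <- V + (h/6)(k1 + 2k2 + 2k3 + k4): V^s = 0.5000, V^t = 0.1250
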